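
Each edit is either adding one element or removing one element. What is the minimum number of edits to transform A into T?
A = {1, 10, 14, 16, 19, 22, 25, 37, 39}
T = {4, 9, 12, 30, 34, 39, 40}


Set A = {1, 10, 14, 16, 19, 22, 25, 37, 39}
Set T = {4, 9, 12, 30, 34, 39, 40}
Elements to remove from A (in A, not in T): {1, 10, 14, 16, 19, 22, 25, 37} → 8 removals
Elements to add to A (in T, not in A): {4, 9, 12, 30, 34, 40} → 6 additions
Total edits = 8 + 6 = 14

14


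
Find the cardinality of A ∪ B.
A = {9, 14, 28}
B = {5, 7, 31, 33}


Set A = {9, 14, 28}, |A| = 3
Set B = {5, 7, 31, 33}, |B| = 4
A ∩ B = {}, |A ∩ B| = 0
|A ∪ B| = |A| + |B| - |A ∩ B| = 3 + 4 - 0 = 7

7


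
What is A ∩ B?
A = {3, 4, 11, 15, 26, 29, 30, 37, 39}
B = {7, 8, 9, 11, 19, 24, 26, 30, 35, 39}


Set A = {3, 4, 11, 15, 26, 29, 30, 37, 39}
Set B = {7, 8, 9, 11, 19, 24, 26, 30, 35, 39}
A ∩ B includes only elements in both sets.
Check each element of A against B:
3 ✗, 4 ✗, 11 ✓, 15 ✗, 26 ✓, 29 ✗, 30 ✓, 37 ✗, 39 ✓
A ∩ B = {11, 26, 30, 39}

{11, 26, 30, 39}


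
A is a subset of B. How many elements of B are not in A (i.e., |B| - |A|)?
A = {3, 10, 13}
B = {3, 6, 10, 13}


Set A = {3, 10, 13}, |A| = 3
Set B = {3, 6, 10, 13}, |B| = 4
Since A ⊆ B: B \ A = {6}
|B| - |A| = 4 - 3 = 1

1


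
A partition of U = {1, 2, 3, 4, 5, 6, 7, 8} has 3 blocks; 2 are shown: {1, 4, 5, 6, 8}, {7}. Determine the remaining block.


U = {1, 2, 3, 4, 5, 6, 7, 8}
Shown blocks: {1, 4, 5, 6, 8}, {7}
A partition's blocks are pairwise disjoint and cover U, so the missing block = U \ (union of shown blocks).
Union of shown blocks: {1, 4, 5, 6, 7, 8}
Missing block = U \ (union) = {2, 3}

{2, 3}


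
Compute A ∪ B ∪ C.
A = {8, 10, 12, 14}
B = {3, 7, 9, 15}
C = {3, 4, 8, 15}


Set A = {8, 10, 12, 14}
Set B = {3, 7, 9, 15}
Set C = {3, 4, 8, 15}
First, A ∪ B = {3, 7, 8, 9, 10, 12, 14, 15}
Then, (A ∪ B) ∪ C = {3, 4, 7, 8, 9, 10, 12, 14, 15}

{3, 4, 7, 8, 9, 10, 12, 14, 15}


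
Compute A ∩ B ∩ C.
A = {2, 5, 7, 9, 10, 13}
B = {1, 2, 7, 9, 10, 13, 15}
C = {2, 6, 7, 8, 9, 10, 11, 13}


Set A = {2, 5, 7, 9, 10, 13}
Set B = {1, 2, 7, 9, 10, 13, 15}
Set C = {2, 6, 7, 8, 9, 10, 11, 13}
First, A ∩ B = {2, 7, 9, 10, 13}
Then, (A ∩ B) ∩ C = {2, 7, 9, 10, 13}

{2, 7, 9, 10, 13}


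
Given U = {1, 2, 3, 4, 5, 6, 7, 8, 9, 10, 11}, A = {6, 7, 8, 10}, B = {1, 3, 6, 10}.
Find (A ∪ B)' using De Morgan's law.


U = {1, 2, 3, 4, 5, 6, 7, 8, 9, 10, 11}
A = {6, 7, 8, 10}, B = {1, 3, 6, 10}
A ∪ B = {1, 3, 6, 7, 8, 10}
(A ∪ B)' = U \ (A ∪ B) = {2, 4, 5, 9, 11}
Verification via A' ∩ B': A' = {1, 2, 3, 4, 5, 9, 11}, B' = {2, 4, 5, 7, 8, 9, 11}
A' ∩ B' = {2, 4, 5, 9, 11} ✓

{2, 4, 5, 9, 11}


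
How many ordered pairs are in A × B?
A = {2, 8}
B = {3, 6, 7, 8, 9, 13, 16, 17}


Set A = {2, 8} has 2 elements.
Set B = {3, 6, 7, 8, 9, 13, 16, 17} has 8 elements.
|A × B| = |A| × |B| = 2 × 8 = 16

16


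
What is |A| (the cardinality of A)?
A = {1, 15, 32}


Set A = {1, 15, 32}
Listing elements: 1, 15, 32
Counting: 3 elements
|A| = 3

3


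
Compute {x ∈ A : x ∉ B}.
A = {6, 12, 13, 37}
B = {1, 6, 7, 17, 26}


Set A = {6, 12, 13, 37}
Set B = {1, 6, 7, 17, 26}
Check each element of A against B:
6 ∈ B, 12 ∉ B (include), 13 ∉ B (include), 37 ∉ B (include)
Elements of A not in B: {12, 13, 37}

{12, 13, 37}


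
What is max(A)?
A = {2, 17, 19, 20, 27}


Set A = {2, 17, 19, 20, 27}
Elements in ascending order: 2, 17, 19, 20, 27
The largest element is 27.

27


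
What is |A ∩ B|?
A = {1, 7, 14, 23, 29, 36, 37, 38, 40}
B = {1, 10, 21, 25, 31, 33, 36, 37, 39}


Set A = {1, 7, 14, 23, 29, 36, 37, 38, 40}
Set B = {1, 10, 21, 25, 31, 33, 36, 37, 39}
A ∩ B = {1, 36, 37}
|A ∩ B| = 3

3


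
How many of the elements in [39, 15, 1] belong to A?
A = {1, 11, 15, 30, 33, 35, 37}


Set A = {1, 11, 15, 30, 33, 35, 37}
Candidates: [39, 15, 1]
Check each candidate:
39 ∉ A, 15 ∈ A, 1 ∈ A
Count of candidates in A: 2

2


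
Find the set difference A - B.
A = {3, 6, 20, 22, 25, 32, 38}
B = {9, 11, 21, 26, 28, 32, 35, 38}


Set A = {3, 6, 20, 22, 25, 32, 38}
Set B = {9, 11, 21, 26, 28, 32, 35, 38}
A \ B includes elements in A that are not in B.
Check each element of A:
3 (not in B, keep), 6 (not in B, keep), 20 (not in B, keep), 22 (not in B, keep), 25 (not in B, keep), 32 (in B, remove), 38 (in B, remove)
A \ B = {3, 6, 20, 22, 25}

{3, 6, 20, 22, 25}


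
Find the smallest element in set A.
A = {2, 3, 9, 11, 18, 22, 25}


Set A = {2, 3, 9, 11, 18, 22, 25}
Elements in ascending order: 2, 3, 9, 11, 18, 22, 25
The smallest element is 2.

2


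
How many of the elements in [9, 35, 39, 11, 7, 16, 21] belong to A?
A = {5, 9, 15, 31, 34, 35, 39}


Set A = {5, 9, 15, 31, 34, 35, 39}
Candidates: [9, 35, 39, 11, 7, 16, 21]
Check each candidate:
9 ∈ A, 35 ∈ A, 39 ∈ A, 11 ∉ A, 7 ∉ A, 16 ∉ A, 21 ∉ A
Count of candidates in A: 3

3


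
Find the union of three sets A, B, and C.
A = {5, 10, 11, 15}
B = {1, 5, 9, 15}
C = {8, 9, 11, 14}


Set A = {5, 10, 11, 15}
Set B = {1, 5, 9, 15}
Set C = {8, 9, 11, 14}
First, A ∪ B = {1, 5, 9, 10, 11, 15}
Then, (A ∪ B) ∪ C = {1, 5, 8, 9, 10, 11, 14, 15}

{1, 5, 8, 9, 10, 11, 14, 15}


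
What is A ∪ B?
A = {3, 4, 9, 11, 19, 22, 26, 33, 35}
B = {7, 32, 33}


Set A = {3, 4, 9, 11, 19, 22, 26, 33, 35}
Set B = {7, 32, 33}
A ∪ B includes all elements in either set.
Elements from A: {3, 4, 9, 11, 19, 22, 26, 33, 35}
Elements from B not already included: {7, 32}
A ∪ B = {3, 4, 7, 9, 11, 19, 22, 26, 32, 33, 35}

{3, 4, 7, 9, 11, 19, 22, 26, 32, 33, 35}


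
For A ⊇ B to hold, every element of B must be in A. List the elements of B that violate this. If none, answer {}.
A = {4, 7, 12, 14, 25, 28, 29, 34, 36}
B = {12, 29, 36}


Set A = {4, 7, 12, 14, 25, 28, 29, 34, 36}
Set B = {12, 29, 36}
Check each element of B against A:
12 ∈ A, 29 ∈ A, 36 ∈ A
Elements of B not in A: {}

{}


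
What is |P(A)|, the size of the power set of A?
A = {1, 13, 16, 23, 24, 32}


Set A = {1, 13, 16, 23, 24, 32}
|A| = 6
The power set P(A) contains all subsets of A.
|P(A)| = 2^|A| = 2^6 = 64

64


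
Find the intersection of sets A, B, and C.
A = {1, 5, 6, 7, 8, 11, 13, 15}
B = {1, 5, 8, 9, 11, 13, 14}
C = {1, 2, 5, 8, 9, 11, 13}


Set A = {1, 5, 6, 7, 8, 11, 13, 15}
Set B = {1, 5, 8, 9, 11, 13, 14}
Set C = {1, 2, 5, 8, 9, 11, 13}
First, A ∩ B = {1, 5, 8, 11, 13}
Then, (A ∩ B) ∩ C = {1, 5, 8, 11, 13}

{1, 5, 8, 11, 13}


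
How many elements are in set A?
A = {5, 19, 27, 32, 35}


Set A = {5, 19, 27, 32, 35}
Listing elements: 5, 19, 27, 32, 35
Counting: 5 elements
|A| = 5

5


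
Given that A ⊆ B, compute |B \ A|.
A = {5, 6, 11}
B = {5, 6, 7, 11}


Set A = {5, 6, 11}, |A| = 3
Set B = {5, 6, 7, 11}, |B| = 4
Since A ⊆ B: B \ A = {7}
|B| - |A| = 4 - 3 = 1

1


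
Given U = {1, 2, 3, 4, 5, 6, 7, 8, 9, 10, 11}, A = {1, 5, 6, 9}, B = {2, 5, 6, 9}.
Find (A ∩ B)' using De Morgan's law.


U = {1, 2, 3, 4, 5, 6, 7, 8, 9, 10, 11}
A = {1, 5, 6, 9}, B = {2, 5, 6, 9}
A ∩ B = {5, 6, 9}
(A ∩ B)' = U \ (A ∩ B) = {1, 2, 3, 4, 7, 8, 10, 11}
Verification via A' ∪ B': A' = {2, 3, 4, 7, 8, 10, 11}, B' = {1, 3, 4, 7, 8, 10, 11}
A' ∪ B' = {1, 2, 3, 4, 7, 8, 10, 11} ✓

{1, 2, 3, 4, 7, 8, 10, 11}


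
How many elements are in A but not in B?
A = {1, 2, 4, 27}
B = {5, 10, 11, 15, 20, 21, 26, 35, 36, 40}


Set A = {1, 2, 4, 27}
Set B = {5, 10, 11, 15, 20, 21, 26, 35, 36, 40}
A \ B = {1, 2, 4, 27}
|A \ B| = 4

4


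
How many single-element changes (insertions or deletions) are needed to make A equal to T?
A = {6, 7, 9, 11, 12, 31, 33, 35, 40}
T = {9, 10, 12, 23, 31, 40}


Set A = {6, 7, 9, 11, 12, 31, 33, 35, 40}
Set T = {9, 10, 12, 23, 31, 40}
Elements to remove from A (in A, not in T): {6, 7, 11, 33, 35} → 5 removals
Elements to add to A (in T, not in A): {10, 23} → 2 additions
Total edits = 5 + 2 = 7

7


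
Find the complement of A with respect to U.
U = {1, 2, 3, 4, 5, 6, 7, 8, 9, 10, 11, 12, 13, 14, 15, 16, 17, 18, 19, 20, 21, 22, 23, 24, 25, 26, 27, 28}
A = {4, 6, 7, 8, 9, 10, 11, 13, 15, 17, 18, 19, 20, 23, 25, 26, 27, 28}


Universal set U = {1, 2, 3, 4, 5, 6, 7, 8, 9, 10, 11, 12, 13, 14, 15, 16, 17, 18, 19, 20, 21, 22, 23, 24, 25, 26, 27, 28}
Set A = {4, 6, 7, 8, 9, 10, 11, 13, 15, 17, 18, 19, 20, 23, 25, 26, 27, 28}
A' = U \ A = elements in U but not in A
Checking each element of U:
1 (not in A, include), 2 (not in A, include), 3 (not in A, include), 4 (in A, exclude), 5 (not in A, include), 6 (in A, exclude), 7 (in A, exclude), 8 (in A, exclude), 9 (in A, exclude), 10 (in A, exclude), 11 (in A, exclude), 12 (not in A, include), 13 (in A, exclude), 14 (not in A, include), 15 (in A, exclude), 16 (not in A, include), 17 (in A, exclude), 18 (in A, exclude), 19 (in A, exclude), 20 (in A, exclude), 21 (not in A, include), 22 (not in A, include), 23 (in A, exclude), 24 (not in A, include), 25 (in A, exclude), 26 (in A, exclude), 27 (in A, exclude), 28 (in A, exclude)
A' = {1, 2, 3, 5, 12, 14, 16, 21, 22, 24}

{1, 2, 3, 5, 12, 14, 16, 21, 22, 24}


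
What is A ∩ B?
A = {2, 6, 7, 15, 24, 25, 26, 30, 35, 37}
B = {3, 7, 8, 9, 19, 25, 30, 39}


Set A = {2, 6, 7, 15, 24, 25, 26, 30, 35, 37}
Set B = {3, 7, 8, 9, 19, 25, 30, 39}
A ∩ B includes only elements in both sets.
Check each element of A against B:
2 ✗, 6 ✗, 7 ✓, 15 ✗, 24 ✗, 25 ✓, 26 ✗, 30 ✓, 35 ✗, 37 ✗
A ∩ B = {7, 25, 30}

{7, 25, 30}


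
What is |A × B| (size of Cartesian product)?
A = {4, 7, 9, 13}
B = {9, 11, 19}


Set A = {4, 7, 9, 13} has 4 elements.
Set B = {9, 11, 19} has 3 elements.
|A × B| = |A| × |B| = 4 × 3 = 12

12


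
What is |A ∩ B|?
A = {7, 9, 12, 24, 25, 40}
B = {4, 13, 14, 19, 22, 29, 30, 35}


Set A = {7, 9, 12, 24, 25, 40}
Set B = {4, 13, 14, 19, 22, 29, 30, 35}
A ∩ B = {}
|A ∩ B| = 0

0


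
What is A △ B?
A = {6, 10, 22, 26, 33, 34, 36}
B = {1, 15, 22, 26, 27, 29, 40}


Set A = {6, 10, 22, 26, 33, 34, 36}
Set B = {1, 15, 22, 26, 27, 29, 40}
A △ B = (A \ B) ∪ (B \ A)
Elements in A but not B: {6, 10, 33, 34, 36}
Elements in B but not A: {1, 15, 27, 29, 40}
A △ B = {1, 6, 10, 15, 27, 29, 33, 34, 36, 40}

{1, 6, 10, 15, 27, 29, 33, 34, 36, 40}


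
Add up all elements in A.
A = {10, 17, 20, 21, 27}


Set A = {10, 17, 20, 21, 27}
Sum = 10 + 17 + 20 + 21 + 27 = 95

95


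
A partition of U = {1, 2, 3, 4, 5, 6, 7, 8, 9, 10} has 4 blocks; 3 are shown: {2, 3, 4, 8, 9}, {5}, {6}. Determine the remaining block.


U = {1, 2, 3, 4, 5, 6, 7, 8, 9, 10}
Shown blocks: {2, 3, 4, 8, 9}, {5}, {6}
A partition's blocks are pairwise disjoint and cover U, so the missing block = U \ (union of shown blocks).
Union of shown blocks: {2, 3, 4, 5, 6, 8, 9}
Missing block = U \ (union) = {1, 7, 10}

{1, 7, 10}


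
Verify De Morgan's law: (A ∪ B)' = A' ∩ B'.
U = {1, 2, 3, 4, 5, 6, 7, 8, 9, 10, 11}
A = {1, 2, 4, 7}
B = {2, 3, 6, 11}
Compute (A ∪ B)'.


U = {1, 2, 3, 4, 5, 6, 7, 8, 9, 10, 11}
A = {1, 2, 4, 7}, B = {2, 3, 6, 11}
A ∪ B = {1, 2, 3, 4, 6, 7, 11}
(A ∪ B)' = U \ (A ∪ B) = {5, 8, 9, 10}
Verification via A' ∩ B': A' = {3, 5, 6, 8, 9, 10, 11}, B' = {1, 4, 5, 7, 8, 9, 10}
A' ∩ B' = {5, 8, 9, 10} ✓

{5, 8, 9, 10}


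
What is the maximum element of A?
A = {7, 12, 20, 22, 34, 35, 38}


Set A = {7, 12, 20, 22, 34, 35, 38}
Elements in ascending order: 7, 12, 20, 22, 34, 35, 38
The largest element is 38.

38


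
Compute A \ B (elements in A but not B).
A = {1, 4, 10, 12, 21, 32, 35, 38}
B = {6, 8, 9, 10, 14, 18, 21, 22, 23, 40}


Set A = {1, 4, 10, 12, 21, 32, 35, 38}
Set B = {6, 8, 9, 10, 14, 18, 21, 22, 23, 40}
A \ B includes elements in A that are not in B.
Check each element of A:
1 (not in B, keep), 4 (not in B, keep), 10 (in B, remove), 12 (not in B, keep), 21 (in B, remove), 32 (not in B, keep), 35 (not in B, keep), 38 (not in B, keep)
A \ B = {1, 4, 12, 32, 35, 38}

{1, 4, 12, 32, 35, 38}


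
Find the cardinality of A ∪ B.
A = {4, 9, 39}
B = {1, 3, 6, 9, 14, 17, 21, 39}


Set A = {4, 9, 39}, |A| = 3
Set B = {1, 3, 6, 9, 14, 17, 21, 39}, |B| = 8
A ∩ B = {9, 39}, |A ∩ B| = 2
|A ∪ B| = |A| + |B| - |A ∩ B| = 3 + 8 - 2 = 9

9


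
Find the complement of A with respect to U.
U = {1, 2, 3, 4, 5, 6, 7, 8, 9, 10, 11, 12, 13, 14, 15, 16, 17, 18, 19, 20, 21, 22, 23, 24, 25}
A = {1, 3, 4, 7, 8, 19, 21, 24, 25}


Universal set U = {1, 2, 3, 4, 5, 6, 7, 8, 9, 10, 11, 12, 13, 14, 15, 16, 17, 18, 19, 20, 21, 22, 23, 24, 25}
Set A = {1, 3, 4, 7, 8, 19, 21, 24, 25}
A' = U \ A = elements in U but not in A
Checking each element of U:
1 (in A, exclude), 2 (not in A, include), 3 (in A, exclude), 4 (in A, exclude), 5 (not in A, include), 6 (not in A, include), 7 (in A, exclude), 8 (in A, exclude), 9 (not in A, include), 10 (not in A, include), 11 (not in A, include), 12 (not in A, include), 13 (not in A, include), 14 (not in A, include), 15 (not in A, include), 16 (not in A, include), 17 (not in A, include), 18 (not in A, include), 19 (in A, exclude), 20 (not in A, include), 21 (in A, exclude), 22 (not in A, include), 23 (not in A, include), 24 (in A, exclude), 25 (in A, exclude)
A' = {2, 5, 6, 9, 10, 11, 12, 13, 14, 15, 16, 17, 18, 20, 22, 23}

{2, 5, 6, 9, 10, 11, 12, 13, 14, 15, 16, 17, 18, 20, 22, 23}


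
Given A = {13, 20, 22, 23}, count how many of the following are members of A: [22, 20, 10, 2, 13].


Set A = {13, 20, 22, 23}
Candidates: [22, 20, 10, 2, 13]
Check each candidate:
22 ∈ A, 20 ∈ A, 10 ∉ A, 2 ∉ A, 13 ∈ A
Count of candidates in A: 3

3


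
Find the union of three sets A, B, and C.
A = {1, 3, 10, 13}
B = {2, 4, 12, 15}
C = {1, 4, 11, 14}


Set A = {1, 3, 10, 13}
Set B = {2, 4, 12, 15}
Set C = {1, 4, 11, 14}
First, A ∪ B = {1, 2, 3, 4, 10, 12, 13, 15}
Then, (A ∪ B) ∪ C = {1, 2, 3, 4, 10, 11, 12, 13, 14, 15}

{1, 2, 3, 4, 10, 11, 12, 13, 14, 15}


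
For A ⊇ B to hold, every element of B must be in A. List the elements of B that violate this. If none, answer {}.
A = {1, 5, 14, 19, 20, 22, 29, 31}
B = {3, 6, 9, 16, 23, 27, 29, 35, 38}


Set A = {1, 5, 14, 19, 20, 22, 29, 31}
Set B = {3, 6, 9, 16, 23, 27, 29, 35, 38}
Check each element of B against A:
3 ∉ A (include), 6 ∉ A (include), 9 ∉ A (include), 16 ∉ A (include), 23 ∉ A (include), 27 ∉ A (include), 29 ∈ A, 35 ∉ A (include), 38 ∉ A (include)
Elements of B not in A: {3, 6, 9, 16, 23, 27, 35, 38}

{3, 6, 9, 16, 23, 27, 35, 38}


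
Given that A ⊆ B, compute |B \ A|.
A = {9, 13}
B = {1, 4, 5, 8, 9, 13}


Set A = {9, 13}, |A| = 2
Set B = {1, 4, 5, 8, 9, 13}, |B| = 6
Since A ⊆ B: B \ A = {1, 4, 5, 8}
|B| - |A| = 6 - 2 = 4

4


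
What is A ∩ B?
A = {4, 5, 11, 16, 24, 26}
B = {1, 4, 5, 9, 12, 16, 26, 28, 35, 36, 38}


Set A = {4, 5, 11, 16, 24, 26}
Set B = {1, 4, 5, 9, 12, 16, 26, 28, 35, 36, 38}
A ∩ B includes only elements in both sets.
Check each element of A against B:
4 ✓, 5 ✓, 11 ✗, 16 ✓, 24 ✗, 26 ✓
A ∩ B = {4, 5, 16, 26}

{4, 5, 16, 26}


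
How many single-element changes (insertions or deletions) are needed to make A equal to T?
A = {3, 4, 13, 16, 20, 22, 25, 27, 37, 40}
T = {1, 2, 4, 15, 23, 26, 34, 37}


Set A = {3, 4, 13, 16, 20, 22, 25, 27, 37, 40}
Set T = {1, 2, 4, 15, 23, 26, 34, 37}
Elements to remove from A (in A, not in T): {3, 13, 16, 20, 22, 25, 27, 40} → 8 removals
Elements to add to A (in T, not in A): {1, 2, 15, 23, 26, 34} → 6 additions
Total edits = 8 + 6 = 14

14


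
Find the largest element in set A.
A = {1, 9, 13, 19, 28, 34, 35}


Set A = {1, 9, 13, 19, 28, 34, 35}
Elements in ascending order: 1, 9, 13, 19, 28, 34, 35
The largest element is 35.

35


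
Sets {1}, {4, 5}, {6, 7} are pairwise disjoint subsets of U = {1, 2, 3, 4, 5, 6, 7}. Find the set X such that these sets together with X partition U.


U = {1, 2, 3, 4, 5, 6, 7}
Shown blocks: {1}, {4, 5}, {6, 7}
A partition's blocks are pairwise disjoint and cover U, so the missing block = U \ (union of shown blocks).
Union of shown blocks: {1, 4, 5, 6, 7}
Missing block = U \ (union) = {2, 3}

{2, 3}


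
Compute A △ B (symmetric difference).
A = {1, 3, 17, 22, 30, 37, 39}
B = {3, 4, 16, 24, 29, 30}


Set A = {1, 3, 17, 22, 30, 37, 39}
Set B = {3, 4, 16, 24, 29, 30}
A △ B = (A \ B) ∪ (B \ A)
Elements in A but not B: {1, 17, 22, 37, 39}
Elements in B but not A: {4, 16, 24, 29}
A △ B = {1, 4, 16, 17, 22, 24, 29, 37, 39}

{1, 4, 16, 17, 22, 24, 29, 37, 39}


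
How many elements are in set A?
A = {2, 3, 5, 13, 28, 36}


Set A = {2, 3, 5, 13, 28, 36}
Listing elements: 2, 3, 5, 13, 28, 36
Counting: 6 elements
|A| = 6

6


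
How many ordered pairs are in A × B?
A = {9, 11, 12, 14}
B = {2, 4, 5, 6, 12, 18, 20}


Set A = {9, 11, 12, 14} has 4 elements.
Set B = {2, 4, 5, 6, 12, 18, 20} has 7 elements.
|A × B| = |A| × |B| = 4 × 7 = 28

28


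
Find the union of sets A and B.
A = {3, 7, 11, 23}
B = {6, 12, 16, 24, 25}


Set A = {3, 7, 11, 23}
Set B = {6, 12, 16, 24, 25}
A ∪ B includes all elements in either set.
Elements from A: {3, 7, 11, 23}
Elements from B not already included: {6, 12, 16, 24, 25}
A ∪ B = {3, 6, 7, 11, 12, 16, 23, 24, 25}

{3, 6, 7, 11, 12, 16, 23, 24, 25}


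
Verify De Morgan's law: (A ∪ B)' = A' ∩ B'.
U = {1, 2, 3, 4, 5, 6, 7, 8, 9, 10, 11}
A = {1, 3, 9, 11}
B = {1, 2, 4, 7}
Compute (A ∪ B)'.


U = {1, 2, 3, 4, 5, 6, 7, 8, 9, 10, 11}
A = {1, 3, 9, 11}, B = {1, 2, 4, 7}
A ∪ B = {1, 2, 3, 4, 7, 9, 11}
(A ∪ B)' = U \ (A ∪ B) = {5, 6, 8, 10}
Verification via A' ∩ B': A' = {2, 4, 5, 6, 7, 8, 10}, B' = {3, 5, 6, 8, 9, 10, 11}
A' ∩ B' = {5, 6, 8, 10} ✓

{5, 6, 8, 10}


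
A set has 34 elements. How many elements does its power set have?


The set has 34 elements.
The power set contains all possible subsets.
|P(A)| = 2^|A| = 2^34 = 17179869184

17179869184


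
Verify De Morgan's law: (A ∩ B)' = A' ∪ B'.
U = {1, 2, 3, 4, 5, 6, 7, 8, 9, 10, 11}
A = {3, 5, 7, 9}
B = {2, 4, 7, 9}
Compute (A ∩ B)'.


U = {1, 2, 3, 4, 5, 6, 7, 8, 9, 10, 11}
A = {3, 5, 7, 9}, B = {2, 4, 7, 9}
A ∩ B = {7, 9}
(A ∩ B)' = U \ (A ∩ B) = {1, 2, 3, 4, 5, 6, 8, 10, 11}
Verification via A' ∪ B': A' = {1, 2, 4, 6, 8, 10, 11}, B' = {1, 3, 5, 6, 8, 10, 11}
A' ∪ B' = {1, 2, 3, 4, 5, 6, 8, 10, 11} ✓

{1, 2, 3, 4, 5, 6, 8, 10, 11}


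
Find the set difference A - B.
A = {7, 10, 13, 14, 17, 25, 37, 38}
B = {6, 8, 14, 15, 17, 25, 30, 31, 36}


Set A = {7, 10, 13, 14, 17, 25, 37, 38}
Set B = {6, 8, 14, 15, 17, 25, 30, 31, 36}
A \ B includes elements in A that are not in B.
Check each element of A:
7 (not in B, keep), 10 (not in B, keep), 13 (not in B, keep), 14 (in B, remove), 17 (in B, remove), 25 (in B, remove), 37 (not in B, keep), 38 (not in B, keep)
A \ B = {7, 10, 13, 37, 38}

{7, 10, 13, 37, 38}


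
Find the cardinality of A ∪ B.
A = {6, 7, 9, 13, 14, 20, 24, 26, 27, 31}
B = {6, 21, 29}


Set A = {6, 7, 9, 13, 14, 20, 24, 26, 27, 31}, |A| = 10
Set B = {6, 21, 29}, |B| = 3
A ∩ B = {6}, |A ∩ B| = 1
|A ∪ B| = |A| + |B| - |A ∩ B| = 10 + 3 - 1 = 12

12


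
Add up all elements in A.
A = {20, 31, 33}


Set A = {20, 31, 33}
Sum = 20 + 31 + 33 = 84

84


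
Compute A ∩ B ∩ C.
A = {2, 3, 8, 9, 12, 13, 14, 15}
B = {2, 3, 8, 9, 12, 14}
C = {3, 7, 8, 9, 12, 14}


Set A = {2, 3, 8, 9, 12, 13, 14, 15}
Set B = {2, 3, 8, 9, 12, 14}
Set C = {3, 7, 8, 9, 12, 14}
First, A ∩ B = {2, 3, 8, 9, 12, 14}
Then, (A ∩ B) ∩ C = {3, 8, 9, 12, 14}

{3, 8, 9, 12, 14}


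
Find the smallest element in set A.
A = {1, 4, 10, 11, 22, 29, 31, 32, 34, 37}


Set A = {1, 4, 10, 11, 22, 29, 31, 32, 34, 37}
Elements in ascending order: 1, 4, 10, 11, 22, 29, 31, 32, 34, 37
The smallest element is 1.

1


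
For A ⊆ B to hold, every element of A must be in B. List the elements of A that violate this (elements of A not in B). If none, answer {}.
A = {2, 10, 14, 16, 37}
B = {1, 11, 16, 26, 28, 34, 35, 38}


Set A = {2, 10, 14, 16, 37}
Set B = {1, 11, 16, 26, 28, 34, 35, 38}
Check each element of A against B:
2 ∉ B (include), 10 ∉ B (include), 14 ∉ B (include), 16 ∈ B, 37 ∉ B (include)
Elements of A not in B: {2, 10, 14, 37}

{2, 10, 14, 37}


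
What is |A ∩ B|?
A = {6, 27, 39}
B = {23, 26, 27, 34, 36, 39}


Set A = {6, 27, 39}
Set B = {23, 26, 27, 34, 36, 39}
A ∩ B = {27, 39}
|A ∩ B| = 2

2


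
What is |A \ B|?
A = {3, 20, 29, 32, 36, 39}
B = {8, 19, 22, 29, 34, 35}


Set A = {3, 20, 29, 32, 36, 39}
Set B = {8, 19, 22, 29, 34, 35}
A \ B = {3, 20, 32, 36, 39}
|A \ B| = 5

5


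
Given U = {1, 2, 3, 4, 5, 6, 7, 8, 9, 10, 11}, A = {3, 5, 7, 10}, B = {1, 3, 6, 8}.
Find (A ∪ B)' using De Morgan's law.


U = {1, 2, 3, 4, 5, 6, 7, 8, 9, 10, 11}
A = {3, 5, 7, 10}, B = {1, 3, 6, 8}
A ∪ B = {1, 3, 5, 6, 7, 8, 10}
(A ∪ B)' = U \ (A ∪ B) = {2, 4, 9, 11}
Verification via A' ∩ B': A' = {1, 2, 4, 6, 8, 9, 11}, B' = {2, 4, 5, 7, 9, 10, 11}
A' ∩ B' = {2, 4, 9, 11} ✓

{2, 4, 9, 11}


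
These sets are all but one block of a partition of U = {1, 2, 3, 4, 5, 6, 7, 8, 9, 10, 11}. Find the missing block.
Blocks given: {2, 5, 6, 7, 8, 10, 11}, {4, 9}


U = {1, 2, 3, 4, 5, 6, 7, 8, 9, 10, 11}
Shown blocks: {2, 5, 6, 7, 8, 10, 11}, {4, 9}
A partition's blocks are pairwise disjoint and cover U, so the missing block = U \ (union of shown blocks).
Union of shown blocks: {2, 4, 5, 6, 7, 8, 9, 10, 11}
Missing block = U \ (union) = {1, 3}

{1, 3}


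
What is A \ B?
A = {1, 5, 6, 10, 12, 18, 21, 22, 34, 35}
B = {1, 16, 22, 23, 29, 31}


Set A = {1, 5, 6, 10, 12, 18, 21, 22, 34, 35}
Set B = {1, 16, 22, 23, 29, 31}
A \ B includes elements in A that are not in B.
Check each element of A:
1 (in B, remove), 5 (not in B, keep), 6 (not in B, keep), 10 (not in B, keep), 12 (not in B, keep), 18 (not in B, keep), 21 (not in B, keep), 22 (in B, remove), 34 (not in B, keep), 35 (not in B, keep)
A \ B = {5, 6, 10, 12, 18, 21, 34, 35}

{5, 6, 10, 12, 18, 21, 34, 35}


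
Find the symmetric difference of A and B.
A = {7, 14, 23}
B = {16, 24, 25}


Set A = {7, 14, 23}
Set B = {16, 24, 25}
A △ B = (A \ B) ∪ (B \ A)
Elements in A but not B: {7, 14, 23}
Elements in B but not A: {16, 24, 25}
A △ B = {7, 14, 16, 23, 24, 25}

{7, 14, 16, 23, 24, 25}


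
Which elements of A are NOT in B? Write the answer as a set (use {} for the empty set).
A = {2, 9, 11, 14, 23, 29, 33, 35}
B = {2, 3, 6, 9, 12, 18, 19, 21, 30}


Set A = {2, 9, 11, 14, 23, 29, 33, 35}
Set B = {2, 3, 6, 9, 12, 18, 19, 21, 30}
Check each element of A against B:
2 ∈ B, 9 ∈ B, 11 ∉ B (include), 14 ∉ B (include), 23 ∉ B (include), 29 ∉ B (include), 33 ∉ B (include), 35 ∉ B (include)
Elements of A not in B: {11, 14, 23, 29, 33, 35}

{11, 14, 23, 29, 33, 35}


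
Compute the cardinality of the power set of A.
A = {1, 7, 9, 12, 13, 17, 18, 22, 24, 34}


Set A = {1, 7, 9, 12, 13, 17, 18, 22, 24, 34}
|A| = 10
The power set P(A) contains all subsets of A.
|P(A)| = 2^|A| = 2^10 = 1024

1024


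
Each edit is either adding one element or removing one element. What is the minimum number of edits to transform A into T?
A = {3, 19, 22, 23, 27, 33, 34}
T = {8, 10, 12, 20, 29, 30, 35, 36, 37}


Set A = {3, 19, 22, 23, 27, 33, 34}
Set T = {8, 10, 12, 20, 29, 30, 35, 36, 37}
Elements to remove from A (in A, not in T): {3, 19, 22, 23, 27, 33, 34} → 7 removals
Elements to add to A (in T, not in A): {8, 10, 12, 20, 29, 30, 35, 36, 37} → 9 additions
Total edits = 7 + 9 = 16

16


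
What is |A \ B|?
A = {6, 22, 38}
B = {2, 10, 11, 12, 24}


Set A = {6, 22, 38}
Set B = {2, 10, 11, 12, 24}
A \ B = {6, 22, 38}
|A \ B| = 3

3


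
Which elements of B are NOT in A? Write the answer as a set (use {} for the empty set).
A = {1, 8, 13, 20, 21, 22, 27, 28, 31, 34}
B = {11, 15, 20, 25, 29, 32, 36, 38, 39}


Set A = {1, 8, 13, 20, 21, 22, 27, 28, 31, 34}
Set B = {11, 15, 20, 25, 29, 32, 36, 38, 39}
Check each element of B against A:
11 ∉ A (include), 15 ∉ A (include), 20 ∈ A, 25 ∉ A (include), 29 ∉ A (include), 32 ∉ A (include), 36 ∉ A (include), 38 ∉ A (include), 39 ∉ A (include)
Elements of B not in A: {11, 15, 25, 29, 32, 36, 38, 39}

{11, 15, 25, 29, 32, 36, 38, 39}


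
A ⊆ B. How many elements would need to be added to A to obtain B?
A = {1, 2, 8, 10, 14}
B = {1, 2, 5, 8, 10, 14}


Set A = {1, 2, 8, 10, 14}, |A| = 5
Set B = {1, 2, 5, 8, 10, 14}, |B| = 6
Since A ⊆ B: B \ A = {5}
|B| - |A| = 6 - 5 = 1

1


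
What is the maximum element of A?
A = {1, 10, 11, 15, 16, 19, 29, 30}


Set A = {1, 10, 11, 15, 16, 19, 29, 30}
Elements in ascending order: 1, 10, 11, 15, 16, 19, 29, 30
The largest element is 30.

30


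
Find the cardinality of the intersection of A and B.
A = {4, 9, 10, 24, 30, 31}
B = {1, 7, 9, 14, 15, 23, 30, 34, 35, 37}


Set A = {4, 9, 10, 24, 30, 31}
Set B = {1, 7, 9, 14, 15, 23, 30, 34, 35, 37}
A ∩ B = {9, 30}
|A ∩ B| = 2

2


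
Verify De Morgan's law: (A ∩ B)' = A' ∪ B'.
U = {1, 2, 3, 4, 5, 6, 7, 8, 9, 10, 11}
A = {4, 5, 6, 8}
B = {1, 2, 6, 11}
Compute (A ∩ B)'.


U = {1, 2, 3, 4, 5, 6, 7, 8, 9, 10, 11}
A = {4, 5, 6, 8}, B = {1, 2, 6, 11}
A ∩ B = {6}
(A ∩ B)' = U \ (A ∩ B) = {1, 2, 3, 4, 5, 7, 8, 9, 10, 11}
Verification via A' ∪ B': A' = {1, 2, 3, 7, 9, 10, 11}, B' = {3, 4, 5, 7, 8, 9, 10}
A' ∪ B' = {1, 2, 3, 4, 5, 7, 8, 9, 10, 11} ✓

{1, 2, 3, 4, 5, 7, 8, 9, 10, 11}


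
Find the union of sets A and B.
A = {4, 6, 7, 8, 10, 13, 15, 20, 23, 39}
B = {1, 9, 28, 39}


Set A = {4, 6, 7, 8, 10, 13, 15, 20, 23, 39}
Set B = {1, 9, 28, 39}
A ∪ B includes all elements in either set.
Elements from A: {4, 6, 7, 8, 10, 13, 15, 20, 23, 39}
Elements from B not already included: {1, 9, 28}
A ∪ B = {1, 4, 6, 7, 8, 9, 10, 13, 15, 20, 23, 28, 39}

{1, 4, 6, 7, 8, 9, 10, 13, 15, 20, 23, 28, 39}


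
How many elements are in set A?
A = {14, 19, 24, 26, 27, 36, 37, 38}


Set A = {14, 19, 24, 26, 27, 36, 37, 38}
Listing elements: 14, 19, 24, 26, 27, 36, 37, 38
Counting: 8 elements
|A| = 8

8


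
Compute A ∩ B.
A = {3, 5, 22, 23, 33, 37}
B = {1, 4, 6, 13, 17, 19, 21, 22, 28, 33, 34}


Set A = {3, 5, 22, 23, 33, 37}
Set B = {1, 4, 6, 13, 17, 19, 21, 22, 28, 33, 34}
A ∩ B includes only elements in both sets.
Check each element of A against B:
3 ✗, 5 ✗, 22 ✓, 23 ✗, 33 ✓, 37 ✗
A ∩ B = {22, 33}

{22, 33}


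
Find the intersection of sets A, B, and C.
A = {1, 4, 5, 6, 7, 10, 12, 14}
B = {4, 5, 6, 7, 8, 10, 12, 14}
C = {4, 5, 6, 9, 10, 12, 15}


Set A = {1, 4, 5, 6, 7, 10, 12, 14}
Set B = {4, 5, 6, 7, 8, 10, 12, 14}
Set C = {4, 5, 6, 9, 10, 12, 15}
First, A ∩ B = {4, 5, 6, 7, 10, 12, 14}
Then, (A ∩ B) ∩ C = {4, 5, 6, 10, 12}

{4, 5, 6, 10, 12}


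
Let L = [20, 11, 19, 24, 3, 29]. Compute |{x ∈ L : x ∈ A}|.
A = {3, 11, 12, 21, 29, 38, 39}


Set A = {3, 11, 12, 21, 29, 38, 39}
Candidates: [20, 11, 19, 24, 3, 29]
Check each candidate:
20 ∉ A, 11 ∈ A, 19 ∉ A, 24 ∉ A, 3 ∈ A, 29 ∈ A
Count of candidates in A: 3

3


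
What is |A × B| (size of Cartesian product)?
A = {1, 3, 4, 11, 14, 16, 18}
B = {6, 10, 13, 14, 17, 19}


Set A = {1, 3, 4, 11, 14, 16, 18} has 7 elements.
Set B = {6, 10, 13, 14, 17, 19} has 6 elements.
|A × B| = |A| × |B| = 7 × 6 = 42

42


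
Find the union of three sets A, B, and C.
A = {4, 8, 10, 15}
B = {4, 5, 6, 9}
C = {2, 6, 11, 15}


Set A = {4, 8, 10, 15}
Set B = {4, 5, 6, 9}
Set C = {2, 6, 11, 15}
First, A ∪ B = {4, 5, 6, 8, 9, 10, 15}
Then, (A ∪ B) ∪ C = {2, 4, 5, 6, 8, 9, 10, 11, 15}

{2, 4, 5, 6, 8, 9, 10, 11, 15}


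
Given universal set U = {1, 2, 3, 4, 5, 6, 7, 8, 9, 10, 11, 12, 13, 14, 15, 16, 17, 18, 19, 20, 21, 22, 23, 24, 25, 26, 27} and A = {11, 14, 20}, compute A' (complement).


Universal set U = {1, 2, 3, 4, 5, 6, 7, 8, 9, 10, 11, 12, 13, 14, 15, 16, 17, 18, 19, 20, 21, 22, 23, 24, 25, 26, 27}
Set A = {11, 14, 20}
A' = U \ A = elements in U but not in A
Checking each element of U:
1 (not in A, include), 2 (not in A, include), 3 (not in A, include), 4 (not in A, include), 5 (not in A, include), 6 (not in A, include), 7 (not in A, include), 8 (not in A, include), 9 (not in A, include), 10 (not in A, include), 11 (in A, exclude), 12 (not in A, include), 13 (not in A, include), 14 (in A, exclude), 15 (not in A, include), 16 (not in A, include), 17 (not in A, include), 18 (not in A, include), 19 (not in A, include), 20 (in A, exclude), 21 (not in A, include), 22 (not in A, include), 23 (not in A, include), 24 (not in A, include), 25 (not in A, include), 26 (not in A, include), 27 (not in A, include)
A' = {1, 2, 3, 4, 5, 6, 7, 8, 9, 10, 12, 13, 15, 16, 17, 18, 19, 21, 22, 23, 24, 25, 26, 27}

{1, 2, 3, 4, 5, 6, 7, 8, 9, 10, 12, 13, 15, 16, 17, 18, 19, 21, 22, 23, 24, 25, 26, 27}


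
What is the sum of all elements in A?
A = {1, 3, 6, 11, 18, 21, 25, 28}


Set A = {1, 3, 6, 11, 18, 21, 25, 28}
Sum = 1 + 3 + 6 + 11 + 18 + 21 + 25 + 28 = 113

113


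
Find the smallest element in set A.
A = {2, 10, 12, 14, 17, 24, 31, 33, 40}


Set A = {2, 10, 12, 14, 17, 24, 31, 33, 40}
Elements in ascending order: 2, 10, 12, 14, 17, 24, 31, 33, 40
The smallest element is 2.

2


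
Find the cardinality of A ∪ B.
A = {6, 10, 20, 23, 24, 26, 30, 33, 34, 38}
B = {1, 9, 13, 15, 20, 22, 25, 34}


Set A = {6, 10, 20, 23, 24, 26, 30, 33, 34, 38}, |A| = 10
Set B = {1, 9, 13, 15, 20, 22, 25, 34}, |B| = 8
A ∩ B = {20, 34}, |A ∩ B| = 2
|A ∪ B| = |A| + |B| - |A ∩ B| = 10 + 8 - 2 = 16

16


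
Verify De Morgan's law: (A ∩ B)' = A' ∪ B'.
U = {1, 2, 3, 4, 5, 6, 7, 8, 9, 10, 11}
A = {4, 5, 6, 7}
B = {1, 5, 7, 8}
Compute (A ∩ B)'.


U = {1, 2, 3, 4, 5, 6, 7, 8, 9, 10, 11}
A = {4, 5, 6, 7}, B = {1, 5, 7, 8}
A ∩ B = {5, 7}
(A ∩ B)' = U \ (A ∩ B) = {1, 2, 3, 4, 6, 8, 9, 10, 11}
Verification via A' ∪ B': A' = {1, 2, 3, 8, 9, 10, 11}, B' = {2, 3, 4, 6, 9, 10, 11}
A' ∪ B' = {1, 2, 3, 4, 6, 8, 9, 10, 11} ✓

{1, 2, 3, 4, 6, 8, 9, 10, 11}


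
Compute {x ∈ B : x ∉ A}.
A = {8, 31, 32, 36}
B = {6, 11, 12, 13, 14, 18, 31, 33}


Set A = {8, 31, 32, 36}
Set B = {6, 11, 12, 13, 14, 18, 31, 33}
Check each element of B against A:
6 ∉ A (include), 11 ∉ A (include), 12 ∉ A (include), 13 ∉ A (include), 14 ∉ A (include), 18 ∉ A (include), 31 ∈ A, 33 ∉ A (include)
Elements of B not in A: {6, 11, 12, 13, 14, 18, 33}

{6, 11, 12, 13, 14, 18, 33}


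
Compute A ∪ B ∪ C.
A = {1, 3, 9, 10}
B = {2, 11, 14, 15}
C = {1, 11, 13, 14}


Set A = {1, 3, 9, 10}
Set B = {2, 11, 14, 15}
Set C = {1, 11, 13, 14}
First, A ∪ B = {1, 2, 3, 9, 10, 11, 14, 15}
Then, (A ∪ B) ∪ C = {1, 2, 3, 9, 10, 11, 13, 14, 15}

{1, 2, 3, 9, 10, 11, 13, 14, 15}


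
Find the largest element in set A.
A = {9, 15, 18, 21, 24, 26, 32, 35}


Set A = {9, 15, 18, 21, 24, 26, 32, 35}
Elements in ascending order: 9, 15, 18, 21, 24, 26, 32, 35
The largest element is 35.

35


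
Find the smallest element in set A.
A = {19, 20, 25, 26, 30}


Set A = {19, 20, 25, 26, 30}
Elements in ascending order: 19, 20, 25, 26, 30
The smallest element is 19.

19


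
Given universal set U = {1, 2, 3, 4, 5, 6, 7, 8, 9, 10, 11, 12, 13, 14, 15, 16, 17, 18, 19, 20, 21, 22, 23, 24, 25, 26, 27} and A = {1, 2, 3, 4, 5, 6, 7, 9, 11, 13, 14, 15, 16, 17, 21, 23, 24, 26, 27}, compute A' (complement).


Universal set U = {1, 2, 3, 4, 5, 6, 7, 8, 9, 10, 11, 12, 13, 14, 15, 16, 17, 18, 19, 20, 21, 22, 23, 24, 25, 26, 27}
Set A = {1, 2, 3, 4, 5, 6, 7, 9, 11, 13, 14, 15, 16, 17, 21, 23, 24, 26, 27}
A' = U \ A = elements in U but not in A
Checking each element of U:
1 (in A, exclude), 2 (in A, exclude), 3 (in A, exclude), 4 (in A, exclude), 5 (in A, exclude), 6 (in A, exclude), 7 (in A, exclude), 8 (not in A, include), 9 (in A, exclude), 10 (not in A, include), 11 (in A, exclude), 12 (not in A, include), 13 (in A, exclude), 14 (in A, exclude), 15 (in A, exclude), 16 (in A, exclude), 17 (in A, exclude), 18 (not in A, include), 19 (not in A, include), 20 (not in A, include), 21 (in A, exclude), 22 (not in A, include), 23 (in A, exclude), 24 (in A, exclude), 25 (not in A, include), 26 (in A, exclude), 27 (in A, exclude)
A' = {8, 10, 12, 18, 19, 20, 22, 25}

{8, 10, 12, 18, 19, 20, 22, 25}


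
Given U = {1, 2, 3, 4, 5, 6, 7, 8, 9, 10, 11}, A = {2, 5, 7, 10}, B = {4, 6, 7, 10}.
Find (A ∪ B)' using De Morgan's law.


U = {1, 2, 3, 4, 5, 6, 7, 8, 9, 10, 11}
A = {2, 5, 7, 10}, B = {4, 6, 7, 10}
A ∪ B = {2, 4, 5, 6, 7, 10}
(A ∪ B)' = U \ (A ∪ B) = {1, 3, 8, 9, 11}
Verification via A' ∩ B': A' = {1, 3, 4, 6, 8, 9, 11}, B' = {1, 2, 3, 5, 8, 9, 11}
A' ∩ B' = {1, 3, 8, 9, 11} ✓

{1, 3, 8, 9, 11}


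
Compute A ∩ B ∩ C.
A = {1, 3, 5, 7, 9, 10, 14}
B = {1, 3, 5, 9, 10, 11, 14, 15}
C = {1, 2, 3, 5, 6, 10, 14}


Set A = {1, 3, 5, 7, 9, 10, 14}
Set B = {1, 3, 5, 9, 10, 11, 14, 15}
Set C = {1, 2, 3, 5, 6, 10, 14}
First, A ∩ B = {1, 3, 5, 9, 10, 14}
Then, (A ∩ B) ∩ C = {1, 3, 5, 10, 14}

{1, 3, 5, 10, 14}


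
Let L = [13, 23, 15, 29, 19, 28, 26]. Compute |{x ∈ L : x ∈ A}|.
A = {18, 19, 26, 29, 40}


Set A = {18, 19, 26, 29, 40}
Candidates: [13, 23, 15, 29, 19, 28, 26]
Check each candidate:
13 ∉ A, 23 ∉ A, 15 ∉ A, 29 ∈ A, 19 ∈ A, 28 ∉ A, 26 ∈ A
Count of candidates in A: 3

3


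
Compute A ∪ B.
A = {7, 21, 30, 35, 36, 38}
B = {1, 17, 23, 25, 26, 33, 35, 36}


Set A = {7, 21, 30, 35, 36, 38}
Set B = {1, 17, 23, 25, 26, 33, 35, 36}
A ∪ B includes all elements in either set.
Elements from A: {7, 21, 30, 35, 36, 38}
Elements from B not already included: {1, 17, 23, 25, 26, 33}
A ∪ B = {1, 7, 17, 21, 23, 25, 26, 30, 33, 35, 36, 38}

{1, 7, 17, 21, 23, 25, 26, 30, 33, 35, 36, 38}


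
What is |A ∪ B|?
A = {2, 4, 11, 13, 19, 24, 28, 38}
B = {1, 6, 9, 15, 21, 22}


Set A = {2, 4, 11, 13, 19, 24, 28, 38}, |A| = 8
Set B = {1, 6, 9, 15, 21, 22}, |B| = 6
A ∩ B = {}, |A ∩ B| = 0
|A ∪ B| = |A| + |B| - |A ∩ B| = 8 + 6 - 0 = 14

14


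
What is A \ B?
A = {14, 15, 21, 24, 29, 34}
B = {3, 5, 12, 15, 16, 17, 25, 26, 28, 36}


Set A = {14, 15, 21, 24, 29, 34}
Set B = {3, 5, 12, 15, 16, 17, 25, 26, 28, 36}
A \ B includes elements in A that are not in B.
Check each element of A:
14 (not in B, keep), 15 (in B, remove), 21 (not in B, keep), 24 (not in B, keep), 29 (not in B, keep), 34 (not in B, keep)
A \ B = {14, 21, 24, 29, 34}

{14, 21, 24, 29, 34}


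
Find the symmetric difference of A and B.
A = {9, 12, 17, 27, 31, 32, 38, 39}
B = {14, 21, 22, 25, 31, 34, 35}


Set A = {9, 12, 17, 27, 31, 32, 38, 39}
Set B = {14, 21, 22, 25, 31, 34, 35}
A △ B = (A \ B) ∪ (B \ A)
Elements in A but not B: {9, 12, 17, 27, 32, 38, 39}
Elements in B but not A: {14, 21, 22, 25, 34, 35}
A △ B = {9, 12, 14, 17, 21, 22, 25, 27, 32, 34, 35, 38, 39}

{9, 12, 14, 17, 21, 22, 25, 27, 32, 34, 35, 38, 39}


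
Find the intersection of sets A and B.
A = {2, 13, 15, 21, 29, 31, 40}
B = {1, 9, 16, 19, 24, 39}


Set A = {2, 13, 15, 21, 29, 31, 40}
Set B = {1, 9, 16, 19, 24, 39}
A ∩ B includes only elements in both sets.
Check each element of A against B:
2 ✗, 13 ✗, 15 ✗, 21 ✗, 29 ✗, 31 ✗, 40 ✗
A ∩ B = {}

{}


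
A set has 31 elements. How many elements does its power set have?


The set has 31 elements.
The power set contains all possible subsets.
|P(A)| = 2^|A| = 2^31 = 2147483648

2147483648


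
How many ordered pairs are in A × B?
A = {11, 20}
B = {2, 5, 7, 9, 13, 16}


Set A = {11, 20} has 2 elements.
Set B = {2, 5, 7, 9, 13, 16} has 6 elements.
|A × B| = |A| × |B| = 2 × 6 = 12

12


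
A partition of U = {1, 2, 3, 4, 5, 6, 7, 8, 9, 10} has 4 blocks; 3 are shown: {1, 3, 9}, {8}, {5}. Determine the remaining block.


U = {1, 2, 3, 4, 5, 6, 7, 8, 9, 10}
Shown blocks: {1, 3, 9}, {8}, {5}
A partition's blocks are pairwise disjoint and cover U, so the missing block = U \ (union of shown blocks).
Union of shown blocks: {1, 3, 5, 8, 9}
Missing block = U \ (union) = {2, 4, 6, 7, 10}

{2, 4, 6, 7, 10}


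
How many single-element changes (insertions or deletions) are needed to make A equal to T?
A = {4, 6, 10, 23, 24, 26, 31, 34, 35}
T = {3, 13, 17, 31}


Set A = {4, 6, 10, 23, 24, 26, 31, 34, 35}
Set T = {3, 13, 17, 31}
Elements to remove from A (in A, not in T): {4, 6, 10, 23, 24, 26, 34, 35} → 8 removals
Elements to add to A (in T, not in A): {3, 13, 17} → 3 additions
Total edits = 8 + 3 = 11

11


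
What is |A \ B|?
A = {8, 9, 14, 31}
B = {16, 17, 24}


Set A = {8, 9, 14, 31}
Set B = {16, 17, 24}
A \ B = {8, 9, 14, 31}
|A \ B| = 4

4


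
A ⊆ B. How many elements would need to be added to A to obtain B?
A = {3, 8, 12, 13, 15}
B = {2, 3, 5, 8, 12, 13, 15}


Set A = {3, 8, 12, 13, 15}, |A| = 5
Set B = {2, 3, 5, 8, 12, 13, 15}, |B| = 7
Since A ⊆ B: B \ A = {2, 5}
|B| - |A| = 7 - 5 = 2

2


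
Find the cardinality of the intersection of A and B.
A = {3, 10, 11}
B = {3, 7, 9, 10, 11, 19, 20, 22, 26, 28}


Set A = {3, 10, 11}
Set B = {3, 7, 9, 10, 11, 19, 20, 22, 26, 28}
A ∩ B = {3, 10, 11}
|A ∩ B| = 3

3


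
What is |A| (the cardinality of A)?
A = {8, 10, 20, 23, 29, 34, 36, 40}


Set A = {8, 10, 20, 23, 29, 34, 36, 40}
Listing elements: 8, 10, 20, 23, 29, 34, 36, 40
Counting: 8 elements
|A| = 8

8


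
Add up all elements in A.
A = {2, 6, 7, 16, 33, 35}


Set A = {2, 6, 7, 16, 33, 35}
Sum = 2 + 6 + 7 + 16 + 33 + 35 = 99

99


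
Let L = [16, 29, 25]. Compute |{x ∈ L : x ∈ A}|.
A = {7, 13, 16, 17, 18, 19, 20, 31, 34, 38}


Set A = {7, 13, 16, 17, 18, 19, 20, 31, 34, 38}
Candidates: [16, 29, 25]
Check each candidate:
16 ∈ A, 29 ∉ A, 25 ∉ A
Count of candidates in A: 1

1


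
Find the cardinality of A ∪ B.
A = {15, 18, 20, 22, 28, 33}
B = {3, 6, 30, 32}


Set A = {15, 18, 20, 22, 28, 33}, |A| = 6
Set B = {3, 6, 30, 32}, |B| = 4
A ∩ B = {}, |A ∩ B| = 0
|A ∪ B| = |A| + |B| - |A ∩ B| = 6 + 4 - 0 = 10

10


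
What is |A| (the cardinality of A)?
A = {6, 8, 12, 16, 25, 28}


Set A = {6, 8, 12, 16, 25, 28}
Listing elements: 6, 8, 12, 16, 25, 28
Counting: 6 elements
|A| = 6

6


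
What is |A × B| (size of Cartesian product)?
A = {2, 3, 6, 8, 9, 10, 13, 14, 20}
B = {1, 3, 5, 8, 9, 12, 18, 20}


Set A = {2, 3, 6, 8, 9, 10, 13, 14, 20} has 9 elements.
Set B = {1, 3, 5, 8, 9, 12, 18, 20} has 8 elements.
|A × B| = |A| × |B| = 9 × 8 = 72

72


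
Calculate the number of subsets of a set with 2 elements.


The set has 2 elements.
The power set contains all possible subsets.
|P(A)| = 2^|A| = 2^2 = 4

4


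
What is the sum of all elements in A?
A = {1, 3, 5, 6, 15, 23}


Set A = {1, 3, 5, 6, 15, 23}
Sum = 1 + 3 + 5 + 6 + 15 + 23 = 53

53


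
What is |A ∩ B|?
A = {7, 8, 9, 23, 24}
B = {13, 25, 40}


Set A = {7, 8, 9, 23, 24}
Set B = {13, 25, 40}
A ∩ B = {}
|A ∩ B| = 0

0


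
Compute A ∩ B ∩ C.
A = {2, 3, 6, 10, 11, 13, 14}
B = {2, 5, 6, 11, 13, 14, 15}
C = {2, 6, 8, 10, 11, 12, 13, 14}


Set A = {2, 3, 6, 10, 11, 13, 14}
Set B = {2, 5, 6, 11, 13, 14, 15}
Set C = {2, 6, 8, 10, 11, 12, 13, 14}
First, A ∩ B = {2, 6, 11, 13, 14}
Then, (A ∩ B) ∩ C = {2, 6, 11, 13, 14}

{2, 6, 11, 13, 14}


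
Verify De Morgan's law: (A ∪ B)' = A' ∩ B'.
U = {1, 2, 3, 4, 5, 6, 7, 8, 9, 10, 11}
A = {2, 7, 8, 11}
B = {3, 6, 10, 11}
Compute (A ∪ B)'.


U = {1, 2, 3, 4, 5, 6, 7, 8, 9, 10, 11}
A = {2, 7, 8, 11}, B = {3, 6, 10, 11}
A ∪ B = {2, 3, 6, 7, 8, 10, 11}
(A ∪ B)' = U \ (A ∪ B) = {1, 4, 5, 9}
Verification via A' ∩ B': A' = {1, 3, 4, 5, 6, 9, 10}, B' = {1, 2, 4, 5, 7, 8, 9}
A' ∩ B' = {1, 4, 5, 9} ✓

{1, 4, 5, 9}


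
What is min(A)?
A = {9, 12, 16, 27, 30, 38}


Set A = {9, 12, 16, 27, 30, 38}
Elements in ascending order: 9, 12, 16, 27, 30, 38
The smallest element is 9.

9


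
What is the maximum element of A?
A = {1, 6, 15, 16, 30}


Set A = {1, 6, 15, 16, 30}
Elements in ascending order: 1, 6, 15, 16, 30
The largest element is 30.

30


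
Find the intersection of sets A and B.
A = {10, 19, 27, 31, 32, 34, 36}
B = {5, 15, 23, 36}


Set A = {10, 19, 27, 31, 32, 34, 36}
Set B = {5, 15, 23, 36}
A ∩ B includes only elements in both sets.
Check each element of A against B:
10 ✗, 19 ✗, 27 ✗, 31 ✗, 32 ✗, 34 ✗, 36 ✓
A ∩ B = {36}

{36}
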